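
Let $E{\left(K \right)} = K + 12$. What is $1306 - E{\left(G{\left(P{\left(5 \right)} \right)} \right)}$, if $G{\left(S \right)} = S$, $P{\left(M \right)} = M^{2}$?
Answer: $1269$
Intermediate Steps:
$E{\left(K \right)} = 12 + K$
$1306 - E{\left(G{\left(P{\left(5 \right)} \right)} \right)} = 1306 - \left(12 + 5^{2}\right) = 1306 - \left(12 + 25\right) = 1306 - 37 = 1269$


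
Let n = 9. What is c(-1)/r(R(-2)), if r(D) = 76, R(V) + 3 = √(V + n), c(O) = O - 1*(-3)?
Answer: 1/38 ≈ 0.026316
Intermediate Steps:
c(O) = 3 + O (c(O) = O + 3 = 3 + O)
R(V) = -3 + √(9 + V) (R(V) = -3 + √(V + 9) = -3 + √(9 + V))
c(-1)/r(R(-2)) = (3 - 1)/76 = 2*(1/76) = 1/38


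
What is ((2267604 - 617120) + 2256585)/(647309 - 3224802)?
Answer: -3907069/2577493 ≈ -1.5158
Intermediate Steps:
((2267604 - 617120) + 2256585)/(647309 - 3224802) = (1650484 + 2256585)/(-2577493) = 3907069*(-1/2577493) = -3907069/2577493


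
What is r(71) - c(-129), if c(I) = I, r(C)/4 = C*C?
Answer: 20293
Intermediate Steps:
r(C) = 4*C² (r(C) = 4*(C*C) = 4*C²)
r(71) - c(-129) = 4*71² - 1*(-129) = 4*5041 + 129 = 20164 + 129 = 20293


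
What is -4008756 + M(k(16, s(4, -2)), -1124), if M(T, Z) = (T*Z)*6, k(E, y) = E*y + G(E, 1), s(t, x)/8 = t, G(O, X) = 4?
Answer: -7488660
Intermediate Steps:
s(t, x) = 8*t
k(E, y) = 4 + E*y (k(E, y) = E*y + 4 = 4 + E*y)
M(T, Z) = 6*T*Z
-4008756 + M(k(16, s(4, -2)), -1124) = -4008756 + 6*(4 + 16*(8*4))*(-1124) = -4008756 + 6*(4 + 16*32)*(-1124) = -4008756 + 6*(4 + 512)*(-1124) = -4008756 + 6*516*(-1124) = -4008756 - 3479904 = -7488660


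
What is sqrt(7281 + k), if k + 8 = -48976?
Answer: I*sqrt(41703) ≈ 204.21*I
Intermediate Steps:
k = -48984 (k = -8 - 48976 = -48984)
sqrt(7281 + k) = sqrt(7281 - 48984) = sqrt(-41703) = I*sqrt(41703)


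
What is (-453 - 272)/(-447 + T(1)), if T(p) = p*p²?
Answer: 725/446 ≈ 1.6256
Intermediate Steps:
T(p) = p³
(-453 - 272)/(-447 + T(1)) = (-453 - 272)/(-447 + 1³) = -725/(-447 + 1) = -725/(-446) = -725*(-1/446) = 725/446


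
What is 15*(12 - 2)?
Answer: 150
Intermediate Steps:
15*(12 - 2) = 15*10 = 150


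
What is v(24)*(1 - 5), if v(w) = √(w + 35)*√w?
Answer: -8*√354 ≈ -150.52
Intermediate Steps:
v(w) = √w*√(35 + w) (v(w) = √(35 + w)*√w = √w*√(35 + w))
v(24)*(1 - 5) = (√24*√(35 + 24))*(1 - 5) = ((2*√6)*√59)*(-4) = (2*√354)*(-4) = -8*√354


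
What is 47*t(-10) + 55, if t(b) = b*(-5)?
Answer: 2405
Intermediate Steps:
t(b) = -5*b
47*t(-10) + 55 = 47*(-5*(-10)) + 55 = 47*50 + 55 = 2350 + 55 = 2405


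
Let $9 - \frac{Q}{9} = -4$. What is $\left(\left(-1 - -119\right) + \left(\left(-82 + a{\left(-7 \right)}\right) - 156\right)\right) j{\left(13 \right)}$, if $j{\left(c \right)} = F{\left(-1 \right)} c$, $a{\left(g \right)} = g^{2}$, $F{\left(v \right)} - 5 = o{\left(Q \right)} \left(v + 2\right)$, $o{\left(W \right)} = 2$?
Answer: $-6461$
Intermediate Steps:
$Q = 117$ ($Q = 81 - -36 = 81 + 36 = 117$)
$F{\left(v \right)} = 9 + 2 v$ ($F{\left(v \right)} = 5 + 2 \left(v + 2\right) = 5 + 2 \left(2 + v\right) = 5 + \left(4 + 2 v\right) = 9 + 2 v$)
$j{\left(c \right)} = 7 c$ ($j{\left(c \right)} = \left(9 + 2 \left(-1\right)\right) c = \left(9 - 2\right) c = 7 c$)
$\left(\left(-1 - -119\right) + \left(\left(-82 + a{\left(-7 \right)}\right) - 156\right)\right) j{\left(13 \right)} = \left(\left(-1 - -119\right) - \left(238 - 49\right)\right) 7 \cdot 13 = \left(\left(-1 + 119\right) + \left(\left(-82 + 49\right) - 156\right)\right) 91 = \left(118 - 189\right) 91 = \left(-71\right) 91 = -6461$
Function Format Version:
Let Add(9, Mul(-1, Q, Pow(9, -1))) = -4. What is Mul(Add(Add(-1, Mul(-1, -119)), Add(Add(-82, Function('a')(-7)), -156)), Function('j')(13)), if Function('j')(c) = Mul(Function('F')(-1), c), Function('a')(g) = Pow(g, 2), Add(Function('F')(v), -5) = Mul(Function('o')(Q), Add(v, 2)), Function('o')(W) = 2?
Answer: -6461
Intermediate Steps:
Q = 117 (Q = Add(81, Mul(-9, -4)) = Add(81, 36) = 117)
Function('F')(v) = Add(9, Mul(2, v)) (Function('F')(v) = Add(5, Mul(2, Add(v, 2))) = Add(5, Mul(2, Add(2, v))) = Add(5, Add(4, Mul(2, v))) = Add(9, Mul(2, v)))
Function('j')(c) = Mul(7, c) (Function('j')(c) = Mul(Add(9, Mul(2, -1)), c) = Mul(Add(9, -2), c) = Mul(7, c))
Mul(Add(Add(-1, Mul(-1, -119)), Add(Add(-82, Function('a')(-7)), -156)), Function('j')(13)) = Mul(Add(Add(-1, Mul(-1, -119)), Add(Add(-82, Pow(-7, 2)), -156)), Mul(7, 13)) = Mul(Add(Add(-1, 119), Add(Add(-82, 49), -156)), 91) = Mul(Add(118, Add(-33, -156)), 91) = Mul(Add(118, -189), 91) = Mul(-71, 91) = -6461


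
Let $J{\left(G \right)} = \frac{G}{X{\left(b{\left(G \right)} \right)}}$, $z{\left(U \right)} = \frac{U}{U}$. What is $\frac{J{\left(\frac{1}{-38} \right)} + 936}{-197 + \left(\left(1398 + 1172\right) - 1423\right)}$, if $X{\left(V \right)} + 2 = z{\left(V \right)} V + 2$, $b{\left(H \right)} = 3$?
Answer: $\frac{106703}{108300} \approx 0.98525$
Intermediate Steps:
$z{\left(U \right)} = 1$
$X{\left(V \right)} = V$ ($X{\left(V \right)} = -2 + \left(1 V + 2\right) = -2 + \left(V + 2\right) = -2 + \left(2 + V\right) = V$)
$J{\left(G \right)} = \frac{G}{3}$
$\frac{J{\left(\frac{1}{-38} \right)} + 936}{-197 + \left(\left(1398 + 1172\right) - 1423\right)} = \frac{\frac{1}{3 \left(-38\right)} + 936}{-197 + \left(\left(1398 + 1172\right) - 1423\right)} = \frac{\frac{1}{3} \left(- \frac{1}{38}\right) + 936}{-197 + \left(2570 - 1423\right)} = \frac{- \frac{1}{114} + 936}{-197 + 1147} = \frac{106703}{114 \cdot 950} = \frac{106703}{114} \cdot \frac{1}{950} = \frac{106703}{108300}$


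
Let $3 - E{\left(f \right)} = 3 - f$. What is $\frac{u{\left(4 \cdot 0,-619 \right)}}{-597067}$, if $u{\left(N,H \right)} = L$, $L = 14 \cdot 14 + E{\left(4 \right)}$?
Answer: $- \frac{200}{597067} \approx -0.00033497$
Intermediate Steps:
$E{\left(f \right)} = f$ ($E{\left(f \right)} = 3 - \left(3 - f\right) = 3 + \left(-3 + f\right) = f$)
$L = 200$ ($L = 14 \cdot 14 + 4 = 196 + 4 = 200$)
$u{\left(N,H \right)} = 200$
$\frac{u{\left(4 \cdot 0,-619 \right)}}{-597067} = \frac{200}{-597067} = 200 \left(- \frac{1}{597067}\right) = - \frac{200}{597067}$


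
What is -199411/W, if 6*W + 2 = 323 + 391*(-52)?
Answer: 1196466/20011 ≈ 59.790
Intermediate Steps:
W = -20011/6 (W = -⅓ + (323 + 391*(-52))/6 = -⅓ + (323 - 20332)/6 = -⅓ + (⅙)*(-20009) = -⅓ - 20009/6 = -20011/6 ≈ -3335.2)
-199411/W = -199411/(-20011/6) = -199411*(-6/20011) = 1196466/20011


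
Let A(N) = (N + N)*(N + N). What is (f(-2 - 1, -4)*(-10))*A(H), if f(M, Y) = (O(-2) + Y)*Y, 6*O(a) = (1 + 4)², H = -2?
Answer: 320/3 ≈ 106.67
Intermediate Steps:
O(a) = 25/6 (O(a) = (1 + 4)²/6 = (⅙)*5² = (⅙)*25 = 25/6)
A(N) = 4*N² (A(N) = (2*N)*(2*N) = 4*N²)
f(M, Y) = Y*(25/6 + Y) (f(M, Y) = (25/6 + Y)*Y = Y*(25/6 + Y))
(f(-2 - 1, -4)*(-10))*A(H) = (((⅙)*(-4)*(25 + 6*(-4)))*(-10))*(4*(-2)²) = (((⅙)*(-4)*(25 - 24))*(-10))*(4*4) = (((⅙)*(-4)*1)*(-10))*16 = -⅔*(-10)*16 = (20/3)*16 = 320/3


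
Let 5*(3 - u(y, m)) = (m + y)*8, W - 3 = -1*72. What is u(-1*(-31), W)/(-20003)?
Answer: -319/100015 ≈ -0.0031895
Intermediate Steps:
W = -69 (W = 3 - 1*72 = 3 - 72 = -69)
u(y, m) = 3 - 8*m/5 - 8*y/5 (u(y, m) = 3 - (m + y)*8/5 = 3 - (8*m + 8*y)/5 = 3 + (-8*m/5 - 8*y/5) = 3 - 8*m/5 - 8*y/5)
u(-1*(-31), W)/(-20003) = (3 - 8/5*(-69) - (-8)*(-31)/5)/(-20003) = (3 + 552/5 - 8/5*31)*(-1/20003) = (3 + 552/5 - 248/5)*(-1/20003) = (319/5)*(-1/20003) = -319/100015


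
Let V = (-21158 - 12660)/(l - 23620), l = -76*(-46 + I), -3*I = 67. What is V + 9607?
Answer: 265588207/27640 ≈ 9608.8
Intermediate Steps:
I = -67/3 (I = -1/3*67 = -67/3 ≈ -22.333)
l = 15580/3 (l = -76*(-46 - 67/3) = -76*(-205/3) = 15580/3 ≈ 5193.3)
V = 50727/27640 (V = (-21158 - 12660)/(15580/3 - 23620) = -33818/(-55280/3) = -33818*(-3/55280) = 50727/27640 ≈ 1.8353)
V + 9607 = 50727/27640 + 9607 = 265588207/27640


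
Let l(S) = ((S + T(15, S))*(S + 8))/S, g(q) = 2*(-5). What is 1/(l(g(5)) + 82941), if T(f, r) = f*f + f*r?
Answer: 1/82954 ≈ 1.2055e-5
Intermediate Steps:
T(f, r) = f**2 + f*r
g(q) = -10
l(S) = (8 + S)*(225 + 16*S)/S (l(S) = ((S + 15*(15 + S))*(S + 8))/S = ((S + (225 + 15*S))*(8 + S))/S = ((225 + 16*S)*(8 + S))/S = ((8 + S)*(225 + 16*S))/S = (8 + S)*(225 + 16*S)/S)
1/(l(g(5)) + 82941) = 1/((353 + 16*(-10) + 1800/(-10)) + 82941) = 1/((353 - 160 + 1800*(-1/10)) + 82941) = 1/((353 - 160 - 180) + 82941) = 1/(13 + 82941) = 1/82954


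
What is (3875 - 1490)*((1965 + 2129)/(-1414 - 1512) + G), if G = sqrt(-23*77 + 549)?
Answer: -4882095/1463 + 2385*I*sqrt(1222) ≈ -3337.0 + 83373.0*I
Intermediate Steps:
G = I*sqrt(1222) (G = sqrt(-1771 + 549) = sqrt(-1222) = I*sqrt(1222) ≈ 34.957*I)
(3875 - 1490)*((1965 + 2129)/(-1414 - 1512) + G) = (3875 - 1490)*((1965 + 2129)/(-1414 - 1512) + I*sqrt(1222)) = 2385*(4094/(-2926) + I*sqrt(1222)) = 2385*(4094*(-1/2926) + I*sqrt(1222)) = 2385*(-2047/1463 + I*sqrt(1222)) = -4882095/1463 + 2385*I*sqrt(1222)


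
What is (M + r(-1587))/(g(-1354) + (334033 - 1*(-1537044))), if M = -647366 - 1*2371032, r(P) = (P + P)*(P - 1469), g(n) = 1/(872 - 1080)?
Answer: 1389719968/389184015 ≈ 3.5709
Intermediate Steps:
g(n) = -1/208 (g(n) = 1/(-208) = -1/208)
r(P) = 2*P*(-1469 + P) (r(P) = (2*P)*(-1469 + P) = 2*P*(-1469 + P))
M = -3018398 (M = -647366 - 2371032 = -3018398)
(M + r(-1587))/(g(-1354) + (334033 - 1*(-1537044))) = (-3018398 + 2*(-1587)*(-1469 - 1587))/(-1/208 + (334033 - 1*(-1537044))) = (-3018398 + 2*(-1587)*(-3056))/(-1/208 + (334033 + 1537044)) = (-3018398 + 9699744)/(-1/208 + 1871077) = 6681346/(389184015/208) = 6681346*(208/389184015) = 1389719968/389184015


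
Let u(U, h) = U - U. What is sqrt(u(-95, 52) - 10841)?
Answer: I*sqrt(10841) ≈ 104.12*I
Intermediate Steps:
u(U, h) = 0
sqrt(u(-95, 52) - 10841) = sqrt(0 - 10841) = sqrt(-10841) = I*sqrt(10841)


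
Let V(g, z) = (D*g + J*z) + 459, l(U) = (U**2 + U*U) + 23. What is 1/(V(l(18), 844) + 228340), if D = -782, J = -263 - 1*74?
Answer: -1/580351 ≈ -1.7231e-6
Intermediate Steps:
J = -337 (J = -263 - 74 = -337)
l(U) = 23 + 2*U**2 (l(U) = (U**2 + U**2) + 23 = 2*U**2 + 23 = 23 + 2*U**2)
V(g, z) = 459 - 782*g - 337*z (V(g, z) = (-782*g - 337*z) + 459 = 459 - 782*g - 337*z)
1/(V(l(18), 844) + 228340) = 1/((459 - 782*(23 + 2*18**2) - 337*844) + 228340) = 1/((459 - 782*(23 + 2*324) - 284428) + 228340) = 1/((459 - 782*(23 + 648) - 284428) + 228340) = 1/((459 - 782*671 - 284428) + 228340) = 1/((459 - 524722 - 284428) + 228340) = 1/(-808691 + 228340) = 1/(-580351) = -1/580351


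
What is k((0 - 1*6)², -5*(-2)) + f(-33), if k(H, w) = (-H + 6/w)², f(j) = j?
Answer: 30504/25 ≈ 1220.2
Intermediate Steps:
k((0 - 1*6)², -5*(-2)) + f(-33) = (-6 + (0 - 1*6)²*(-5*(-2)))²/(-5*(-2))² - 33 = (-6 + (0 - 6)²*10)²/10² - 33 = (-6 + (-6)²*10)²/100 - 33 = (-6 + 36*10)²/100 - 33 = (-6 + 360)²/100 - 33 = (1/100)*354² - 33 = (1/100)*125316 - 33 = 31329/25 - 33 = 30504/25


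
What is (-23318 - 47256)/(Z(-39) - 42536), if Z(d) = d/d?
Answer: 70574/42535 ≈ 1.6592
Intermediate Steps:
Z(d) = 1
(-23318 - 47256)/(Z(-39) - 42536) = (-23318 - 47256)/(1 - 42536) = -70574/(-42535) = -70574*(-1/42535) = 70574/42535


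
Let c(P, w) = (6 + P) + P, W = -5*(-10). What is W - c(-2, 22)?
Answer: 48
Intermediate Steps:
W = 50
c(P, w) = 6 + 2*P
W - c(-2, 22) = 50 - (6 + 2*(-2)) = 50 - (6 - 4) = 50 - 1*2 = 50 - 2 = 48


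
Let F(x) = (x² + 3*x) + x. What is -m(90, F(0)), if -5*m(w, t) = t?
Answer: 0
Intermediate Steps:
F(x) = x² + 4*x
m(w, t) = -t/5
-m(90, F(0)) = -(-1)*0*(4 + 0)/5 = -(-1)*0*4/5 = -(-1)*0/5 = -1*0 = 0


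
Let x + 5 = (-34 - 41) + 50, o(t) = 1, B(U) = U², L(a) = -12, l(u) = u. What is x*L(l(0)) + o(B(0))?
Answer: 361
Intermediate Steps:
x = -30 (x = -5 + ((-34 - 41) + 50) = -5 + (-75 + 50) = -5 - 25 = -30)
x*L(l(0)) + o(B(0)) = -30*(-12) + 1 = 360 + 1 = 361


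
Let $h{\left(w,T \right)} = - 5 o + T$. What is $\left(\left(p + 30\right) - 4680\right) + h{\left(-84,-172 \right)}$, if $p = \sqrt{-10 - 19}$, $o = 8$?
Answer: $-4862 + i \sqrt{29} \approx -4862.0 + 5.3852 i$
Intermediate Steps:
$p = i \sqrt{29}$ ($p = \sqrt{-29} = i \sqrt{29} \approx 5.3852 i$)
$h{\left(w,T \right)} = -40 + T$ ($h{\left(w,T \right)} = \left(-5\right) 8 + T = -40 + T$)
$\left(\left(p + 30\right) - 4680\right) + h{\left(-84,-172 \right)} = \left(\left(i \sqrt{29} + 30\right) - 4680\right) - 212 = \left(\left(30 + i \sqrt{29}\right) - 4680\right) - 212 = \left(-4650 + i \sqrt{29}\right) - 212 = -4862 + i \sqrt{29}$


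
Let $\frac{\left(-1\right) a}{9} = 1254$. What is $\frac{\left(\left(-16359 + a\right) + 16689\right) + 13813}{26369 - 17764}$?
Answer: $\frac{2857}{8605} \approx 0.33202$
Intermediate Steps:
$a = -11286$ ($a = \left(-9\right) 1254 = -11286$)
$\frac{\left(\left(-16359 + a\right) + 16689\right) + 13813}{26369 - 17764} = \frac{\left(\left(-16359 - 11286\right) + 16689\right) + 13813}{26369 - 17764} = \frac{\left(-27645 + 16689\right) + 13813}{8605} = \left(-10956 + 13813\right) \frac{1}{8605} = 2857 \cdot \frac{1}{8605} = \frac{2857}{8605}$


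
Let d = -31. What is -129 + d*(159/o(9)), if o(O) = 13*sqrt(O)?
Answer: -3320/13 ≈ -255.38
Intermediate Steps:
-129 + d*(159/o(9)) = -129 - 4929/(13*sqrt(9)) = -129 - 4929/(13*3) = -129 - 4929/39 = -129 - 31*53/13 = -129 - 1643/13 = -3320/13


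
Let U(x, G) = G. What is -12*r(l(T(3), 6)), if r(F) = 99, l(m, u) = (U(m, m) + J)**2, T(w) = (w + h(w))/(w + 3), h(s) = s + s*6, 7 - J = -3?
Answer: -1188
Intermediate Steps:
J = 10 (J = 7 - 1*(-3) = 7 + 3 = 10)
h(s) = 7*s (h(s) = s + 6*s = 7*s)
T(w) = 8*w/(3 + w) (T(w) = (w + 7*w)/(w + 3) = (8*w)/(3 + w) = 8*w/(3 + w))
l(m, u) = (10 + m)**2 (l(m, u) = (m + 10)**2 = (10 + m)**2)
-12*r(l(T(3), 6)) = -12*99 = -1188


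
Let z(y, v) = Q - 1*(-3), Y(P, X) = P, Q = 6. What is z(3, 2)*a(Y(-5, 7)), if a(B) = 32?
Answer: 288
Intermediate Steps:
z(y, v) = 9 (z(y, v) = 6 - 1*(-3) = 6 + 3 = 9)
z(3, 2)*a(Y(-5, 7)) = 9*32 = 288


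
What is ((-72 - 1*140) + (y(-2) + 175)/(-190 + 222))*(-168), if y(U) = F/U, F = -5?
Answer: 277473/8 ≈ 34684.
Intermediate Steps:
y(U) = -5/U
((-72 - 1*140) + (y(-2) + 175)/(-190 + 222))*(-168) = ((-72 - 1*140) + (-5/(-2) + 175)/(-190 + 222))*(-168) = ((-72 - 140) + (-5*(-½) + 175)/32)*(-168) = (-212 + (5/2 + 175)*(1/32))*(-168) = (-212 + (355/2)*(1/32))*(-168) = (-212 + 355/64)*(-168) = -13213/64*(-168) = 277473/8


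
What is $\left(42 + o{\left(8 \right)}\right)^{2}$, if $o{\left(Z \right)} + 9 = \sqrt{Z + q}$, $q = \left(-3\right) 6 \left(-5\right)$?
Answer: $1187 + 462 \sqrt{2} \approx 1840.4$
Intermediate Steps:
$q = 90$ ($q = \left(-18\right) \left(-5\right) = 90$)
$o{\left(Z \right)} = -9 + \sqrt{90 + Z}$ ($o{\left(Z \right)} = -9 + \sqrt{Z + 90} = -9 + \sqrt{90 + Z}$)
$\left(42 + o{\left(8 \right)}\right)^{2} = \left(42 - \left(9 - \sqrt{90 + 8}\right)\right)^{2} = \left(42 - \left(9 - \sqrt{98}\right)\right)^{2} = \left(42 - \left(9 - 7 \sqrt{2}\right)\right)^{2} = \left(33 + 7 \sqrt{2}\right)^{2}$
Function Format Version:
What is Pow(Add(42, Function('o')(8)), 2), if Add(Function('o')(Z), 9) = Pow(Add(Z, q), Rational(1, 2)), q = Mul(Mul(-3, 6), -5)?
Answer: Add(1187, Mul(462, Pow(2, Rational(1, 2)))) ≈ 1840.4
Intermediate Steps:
q = 90 (q = Mul(-18, -5) = 90)
Function('o')(Z) = Add(-9, Pow(Add(90, Z), Rational(1, 2))) (Function('o')(Z) = Add(-9, Pow(Add(Z, 90), Rational(1, 2))) = Add(-9, Pow(Add(90, Z), Rational(1, 2))))
Pow(Add(42, Function('o')(8)), 2) = Pow(Add(42, Add(-9, Pow(Add(90, 8), Rational(1, 2)))), 2) = Pow(Add(42, Add(-9, Pow(98, Rational(1, 2)))), 2) = Pow(Add(42, Add(-9, Mul(7, Pow(2, Rational(1, 2))))), 2) = Pow(Add(33, Mul(7, Pow(2, Rational(1, 2)))), 2)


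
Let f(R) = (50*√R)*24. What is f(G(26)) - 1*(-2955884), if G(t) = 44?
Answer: 2955884 + 2400*√11 ≈ 2.9638e+6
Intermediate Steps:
f(R) = 1200*√R
f(G(26)) - 1*(-2955884) = 1200*√44 - 1*(-2955884) = 1200*(2*√11) + 2955884 = 2400*√11 + 2955884 = 2955884 + 2400*√11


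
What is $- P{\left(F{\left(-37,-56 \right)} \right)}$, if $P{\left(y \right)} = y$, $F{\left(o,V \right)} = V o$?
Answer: $-2072$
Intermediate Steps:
$- P{\left(F{\left(-37,-56 \right)} \right)} = - \left(-56\right) \left(-37\right) = \left(-1\right) 2072 = -2072$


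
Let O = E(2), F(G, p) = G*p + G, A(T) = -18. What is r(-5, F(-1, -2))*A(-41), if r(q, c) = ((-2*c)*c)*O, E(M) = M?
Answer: 72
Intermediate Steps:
F(G, p) = G + G*p
O = 2
r(q, c) = -4*c**2 (r(q, c) = ((-2*c)*c)*2 = -2*c**2*2 = -4*c**2)
r(-5, F(-1, -2))*A(-41) = -4*(1 - 2)**2*(-18) = -4*(-1*(-1))**2*(-18) = -4*1**2*(-18) = -4*1*(-18) = -4*(-18) = 72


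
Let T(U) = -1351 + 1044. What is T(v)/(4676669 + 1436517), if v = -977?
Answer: -307/6113186 ≈ -5.0219e-5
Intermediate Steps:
T(U) = -307
T(v)/(4676669 + 1436517) = -307/(4676669 + 1436517) = -307/6113186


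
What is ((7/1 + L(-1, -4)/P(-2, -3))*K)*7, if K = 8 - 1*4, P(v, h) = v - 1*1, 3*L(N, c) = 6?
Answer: 532/3 ≈ 177.33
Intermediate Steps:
L(N, c) = 2 (L(N, c) = (⅓)*6 = 2)
P(v, h) = -1 + v (P(v, h) = v - 1 = -1 + v)
K = 4 (K = 8 - 4 = 4)
((7/1 + L(-1, -4)/P(-2, -3))*K)*7 = ((7/1 + 2/(-1 - 2))*4)*7 = ((7*1 + 2/(-3))*4)*7 = ((7 + 2*(-⅓))*4)*7 = ((7 - ⅔)*4)*7 = ((19/3)*4)*7 = (76/3)*7 = 532/3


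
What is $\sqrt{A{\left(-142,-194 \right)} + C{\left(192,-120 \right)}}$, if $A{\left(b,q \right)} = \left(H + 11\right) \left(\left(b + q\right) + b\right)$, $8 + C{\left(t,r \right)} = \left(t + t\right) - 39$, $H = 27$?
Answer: $i \sqrt{17827} \approx 133.52 i$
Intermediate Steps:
$C{\left(t,r \right)} = -47 + 2 t$ ($C{\left(t,r \right)} = -8 + \left(\left(t + t\right) - 39\right) = -8 + \left(2 t - 39\right) = -8 + \left(-39 + 2 t\right) = -47 + 2 t$)
$A{\left(b,q \right)} = 38 q + 76 b$ ($A{\left(b,q \right)} = \left(27 + 11\right) \left(\left(b + q\right) + b\right) = 38 \left(q + 2 b\right) = 38 q + 76 b$)
$\sqrt{A{\left(-142,-194 \right)} + C{\left(192,-120 \right)}} = \sqrt{\left(38 \left(-194\right) + 76 \left(-142\right)\right) + \left(-47 + 2 \cdot 192\right)} = \sqrt{\left(-7372 - 10792\right) + \left(-47 + 384\right)} = \sqrt{-18164 + 337} = \sqrt{-17827} = i \sqrt{17827}$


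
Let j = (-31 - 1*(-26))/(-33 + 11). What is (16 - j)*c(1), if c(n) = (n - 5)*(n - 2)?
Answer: 694/11 ≈ 63.091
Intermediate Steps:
j = 5/22 (j = (-31 + 26)/(-22) = -5*(-1/22) = 5/22 ≈ 0.22727)
c(n) = (-5 + n)*(-2 + n)
(16 - j)*c(1) = (16 - 1*5/22)*(10 + 1**2 - 7*1) = (16 - 5/22)*(10 + 1 - 7) = (347/22)*4 = 694/11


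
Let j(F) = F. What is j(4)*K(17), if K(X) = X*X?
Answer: 1156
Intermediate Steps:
K(X) = X**2
j(4)*K(17) = 4*17**2 = 4*289 = 1156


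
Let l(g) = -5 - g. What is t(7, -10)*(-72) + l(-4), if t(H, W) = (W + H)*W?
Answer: -2161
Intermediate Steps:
t(H, W) = W*(H + W) (t(H, W) = (H + W)*W = W*(H + W))
t(7, -10)*(-72) + l(-4) = -10*(7 - 10)*(-72) + (-5 - 1*(-4)) = -10*(-3)*(-72) + (-5 + 4) = 30*(-72) - 1 = -2160 - 1 = -2161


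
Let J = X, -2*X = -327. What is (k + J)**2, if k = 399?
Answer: 1265625/4 ≈ 3.1641e+5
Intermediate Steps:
X = 327/2 (X = -1/2*(-327) = 327/2 ≈ 163.50)
J = 327/2 ≈ 163.50
(k + J)**2 = (399 + 327/2)**2 = (1125/2)**2 = 1265625/4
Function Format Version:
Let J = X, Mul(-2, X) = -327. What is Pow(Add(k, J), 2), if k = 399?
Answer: Rational(1265625, 4) ≈ 3.1641e+5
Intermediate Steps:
X = Rational(327, 2) (X = Mul(Rational(-1, 2), -327) = Rational(327, 2) ≈ 163.50)
J = Rational(327, 2) ≈ 163.50
Pow(Add(k, J), 2) = Pow(Add(399, Rational(327, 2)), 2) = Pow(Rational(1125, 2), 2) = Rational(1265625, 4)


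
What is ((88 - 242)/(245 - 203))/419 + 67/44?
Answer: 83735/55308 ≈ 1.5140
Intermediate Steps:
((88 - 242)/(245 - 203))/419 + 67/44 = -154/42*(1/419) + 67*(1/44) = -154*1/42*(1/419) + 67/44 = -11/3*1/419 + 67/44 = -11/1257 + 67/44 = 83735/55308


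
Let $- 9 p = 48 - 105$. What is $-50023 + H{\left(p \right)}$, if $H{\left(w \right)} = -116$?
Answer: $-50139$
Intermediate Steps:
$p = \frac{19}{3}$ ($p = - \frac{48 - 105}{9} = \left(- \frac{1}{9}\right) \left(-57\right) = \frac{19}{3} \approx 6.3333$)
$-50023 + H{\left(p \right)} = -50023 - 116 = -50139$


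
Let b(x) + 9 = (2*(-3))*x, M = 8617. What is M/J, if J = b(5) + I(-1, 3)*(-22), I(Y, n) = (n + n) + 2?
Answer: -8617/215 ≈ -40.079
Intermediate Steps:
I(Y, n) = 2 + 2*n (I(Y, n) = 2*n + 2 = 2 + 2*n)
b(x) = -9 - 6*x (b(x) = -9 + (2*(-3))*x = -9 - 6*x)
J = -215 (J = (-9 - 6*5) + (2 + 2*3)*(-22) = (-9 - 30) + (2 + 6)*(-22) = -39 + 8*(-22) = -39 - 176 = -215)
M/J = 8617/(-215) = 8617*(-1/215) = -8617/215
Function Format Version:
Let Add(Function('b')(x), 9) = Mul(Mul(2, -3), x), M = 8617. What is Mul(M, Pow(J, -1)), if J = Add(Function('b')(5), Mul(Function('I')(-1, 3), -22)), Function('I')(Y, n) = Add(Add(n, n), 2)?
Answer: Rational(-8617, 215) ≈ -40.079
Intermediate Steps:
Function('I')(Y, n) = Add(2, Mul(2, n)) (Function('I')(Y, n) = Add(Mul(2, n), 2) = Add(2, Mul(2, n)))
Function('b')(x) = Add(-9, Mul(-6, x)) (Function('b')(x) = Add(-9, Mul(Mul(2, -3), x)) = Add(-9, Mul(-6, x)))
J = -215 (J = Add(Add(-9, Mul(-6, 5)), Mul(Add(2, Mul(2, 3)), -22)) = Add(Add(-9, -30), Mul(Add(2, 6), -22)) = Add(-39, Mul(8, -22)) = Add(-39, -176) = -215)
Mul(M, Pow(J, -1)) = Mul(8617, Pow(-215, -1)) = Mul(8617, Rational(-1, 215)) = Rational(-8617, 215)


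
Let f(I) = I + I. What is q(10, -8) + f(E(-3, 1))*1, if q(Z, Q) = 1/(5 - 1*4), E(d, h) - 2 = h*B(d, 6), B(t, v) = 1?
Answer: 7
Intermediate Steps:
E(d, h) = 2 + h (E(d, h) = 2 + h*1 = 2 + h)
f(I) = 2*I
q(Z, Q) = 1 (q(Z, Q) = 1/(5 - 4) = 1/1 = 1)
q(10, -8) + f(E(-3, 1))*1 = 1 + (2*(2 + 1))*1 = 1 + (2*3)*1 = 1 + 6*1 = 1 + 6 = 7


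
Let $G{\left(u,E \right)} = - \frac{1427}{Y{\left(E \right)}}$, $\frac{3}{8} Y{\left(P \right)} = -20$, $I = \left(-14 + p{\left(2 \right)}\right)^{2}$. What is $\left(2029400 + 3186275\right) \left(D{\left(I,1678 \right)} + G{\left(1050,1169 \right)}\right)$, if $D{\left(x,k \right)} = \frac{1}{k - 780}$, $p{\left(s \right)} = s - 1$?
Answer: $\frac{2005165210615}{14368} \approx 1.3956 \cdot 10^{8}$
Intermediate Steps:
$p{\left(s \right)} = -1 + s$ ($p{\left(s \right)} = s - 1 = -1 + s$)
$I = 169$ ($I = \left(-14 + \left(-1 + 2\right)\right)^{2} = \left(-14 + 1\right)^{2} = \left(-13\right)^{2} = 169$)
$Y{\left(P \right)} = - \frac{160}{3}$ ($Y{\left(P \right)} = \frac{8}{3} \left(-20\right) = - \frac{160}{3}$)
$D{\left(x,k \right)} = \frac{1}{-780 + k}$
$G{\left(u,E \right)} = \frac{4281}{160}$ ($G{\left(u,E \right)} = - \frac{1427}{- \frac{160}{3}} = \left(-1427\right) \left(- \frac{3}{160}\right) = \frac{4281}{160}$)
$\left(2029400 + 3186275\right) \left(D{\left(I,1678 \right)} + G{\left(1050,1169 \right)}\right) = \left(2029400 + 3186275\right) \left(\frac{1}{-780 + 1678} + \frac{4281}{160}\right) = 5215675 \left(\frac{1}{898} + \frac{4281}{160}\right) = 5215675 \cdot \frac{1922249}{71840} = \frac{2005165210615}{14368}$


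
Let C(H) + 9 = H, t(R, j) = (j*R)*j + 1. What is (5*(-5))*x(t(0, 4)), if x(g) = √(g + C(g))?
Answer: -25*I*√7 ≈ -66.144*I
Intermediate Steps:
t(R, j) = 1 + R*j² (t(R, j) = (R*j)*j + 1 = R*j² + 1 = 1 + R*j²)
C(H) = -9 + H
x(g) = √(-9 + 2*g) (x(g) = √(g + (-9 + g)) = √(-9 + 2*g))
(5*(-5))*x(t(0, 4)) = (5*(-5))*√(-9 + 2*(1 + 0*4²)) = -25*√(-9 + 2*(1 + 0*16)) = -25*√(-9 + 2*(1 + 0)) = -25*√(-9 + 2*1) = -25*√(-9 + 2) = -25*I*√7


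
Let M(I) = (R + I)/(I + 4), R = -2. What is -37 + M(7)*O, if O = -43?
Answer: -622/11 ≈ -56.545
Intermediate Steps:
M(I) = (-2 + I)/(4 + I) (M(I) = (-2 + I)/(I + 4) = (-2 + I)/(4 + I))
-37 + M(7)*O = -37 + ((-2 + 7)/(4 + 7))*(-43) = -37 + (5/11)*(-43) = -37 - 215/11 = -622/11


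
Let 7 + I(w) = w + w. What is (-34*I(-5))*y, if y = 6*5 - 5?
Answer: 14450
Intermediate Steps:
y = 25 (y = 30 - 5 = 25)
I(w) = -7 + 2*w (I(w) = -7 + (w + w) = -7 + 2*w)
(-34*I(-5))*y = -34*(-7 + 2*(-5))*25 = -34*(-7 - 10)*25 = -34*(-17)*25 = 578*25 = 14450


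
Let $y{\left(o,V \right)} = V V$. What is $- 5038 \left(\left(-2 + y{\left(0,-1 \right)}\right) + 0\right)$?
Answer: $5038$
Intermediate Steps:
$y{\left(o,V \right)} = V^{2}$
$- 5038 \left(\left(-2 + y{\left(0,-1 \right)}\right) + 0\right) = - 5038 \left(\left(-2 + \left(-1\right)^{2}\right) + 0\right) = - 5038 \left(\left(-2 + 1\right) + 0\right) = - 5038 \left(-1 + 0\right) = \left(-5038\right) \left(-1\right) = 5038$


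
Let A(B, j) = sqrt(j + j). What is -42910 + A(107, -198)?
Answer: -42910 + 6*I*sqrt(11) ≈ -42910.0 + 19.9*I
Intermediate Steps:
A(B, j) = sqrt(2)*sqrt(j) (A(B, j) = sqrt(2*j) = sqrt(2)*sqrt(j))
-42910 + A(107, -198) = -42910 + sqrt(2)*sqrt(-198) = -42910 + sqrt(2)*(3*I*sqrt(22)) = -42910 + 6*I*sqrt(11)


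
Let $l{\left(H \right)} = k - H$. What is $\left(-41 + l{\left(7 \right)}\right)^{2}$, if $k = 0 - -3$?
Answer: $2025$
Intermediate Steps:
$k = 3$ ($k = 0 + 3 = 3$)
$l{\left(H \right)} = 3 - H$
$\left(-41 + l{\left(7 \right)}\right)^{2} = \left(-41 + \left(3 - 7\right)\right)^{2} = \left(-41 - 4\right)^{2} = \left(-45\right)^{2} = 2025$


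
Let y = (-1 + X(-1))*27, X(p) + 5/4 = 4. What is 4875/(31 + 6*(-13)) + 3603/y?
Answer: -81337/2961 ≈ -27.469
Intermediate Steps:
X(p) = 11/4 (X(p) = -5/4 + 4 = 11/4)
y = 189/4 (y = (-1 + 11/4)*27 = (7/4)*27 = 189/4 ≈ 47.250)
4875/(31 + 6*(-13)) + 3603/y = 4875/(31 + 6*(-13)) + 3603/(189/4) = 4875/(31 - 78) + 3603*(4/189) = 4875/(-47) + 4804/63 = 4875*(-1/47) + 4804/63 = -4875/47 + 4804/63 = -81337/2961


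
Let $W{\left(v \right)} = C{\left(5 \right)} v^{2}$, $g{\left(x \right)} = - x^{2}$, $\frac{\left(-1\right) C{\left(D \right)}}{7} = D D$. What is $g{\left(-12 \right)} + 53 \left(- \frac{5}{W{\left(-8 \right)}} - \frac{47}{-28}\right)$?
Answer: $- \frac{123227}{2240} \approx -55.012$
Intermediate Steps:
$C{\left(D \right)} = - 7 D^{2}$ ($C{\left(D \right)} = - 7 D D = - 7 D^{2}$)
$W{\left(v \right)} = - 175 v^{2}$ ($W{\left(v \right)} = - 7 \cdot 5^{2} v^{2} = \left(-7\right) 25 v^{2} = - 175 v^{2}$)
$g{\left(-12 \right)} + 53 \left(- \frac{5}{W{\left(-8 \right)}} - \frac{47}{-28}\right) = - \left(-12\right)^{2} + 53 \left(- \frac{5}{\left(-175\right) \left(-8\right)^{2}} - \frac{47}{-28}\right) = \left(-1\right) 144 + 53 \left(- \frac{5}{\left(-175\right) 64} - - \frac{47}{28}\right) = -144 + 53 \left(- \frac{5}{-11200} + \frac{47}{28}\right) = -144 + 53 \left(\left(-5\right) \left(- \frac{1}{11200}\right) + \frac{47}{28}\right) = -144 + 53 \left(\frac{1}{2240} + \frac{47}{28}\right) = -144 + 53 \cdot \frac{3761}{2240} = -144 + \frac{199333}{2240} = - \frac{123227}{2240}$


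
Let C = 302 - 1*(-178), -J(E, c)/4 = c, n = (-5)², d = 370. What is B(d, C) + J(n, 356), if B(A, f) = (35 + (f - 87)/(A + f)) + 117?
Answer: -1080807/850 ≈ -1271.5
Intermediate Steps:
n = 25
J(E, c) = -4*c
C = 480 (C = 302 + 178 = 480)
B(A, f) = 152 + (-87 + f)/(A + f) (B(A, f) = (35 + (-87 + f)/(A + f)) + 117 = 152 + (-87 + f)/(A + f))
B(d, C) + J(n, 356) = (-87 + 152*370 + 153*480)/(370 + 480) - 4*356 = (-87 + 56240 + 73440)/850 - 1424 = (1/850)*129593 - 1424 = 129593/850 - 1424 = -1080807/850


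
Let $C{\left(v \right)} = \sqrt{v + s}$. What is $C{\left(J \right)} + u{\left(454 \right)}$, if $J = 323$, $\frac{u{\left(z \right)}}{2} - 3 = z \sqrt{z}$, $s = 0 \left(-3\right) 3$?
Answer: $6 + \sqrt{323} + 908 \sqrt{454} \approx 19371.0$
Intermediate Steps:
$s = 0$ ($s = 0 \cdot 3 = 0$)
$u{\left(z \right)} = 6 + 2 z^{\frac{3}{2}}$ ($u{\left(z \right)} = 6 + 2 z \sqrt{z} = 6 + 2 z^{\frac{3}{2}}$)
$C{\left(v \right)} = \sqrt{v}$ ($C{\left(v \right)} = \sqrt{v + 0} = \sqrt{v}$)
$C{\left(J \right)} + u{\left(454 \right)} = \sqrt{323} + \left(6 + 2 \cdot 454^{\frac{3}{2}}\right) = \sqrt{323} + \left(6 + 2 \cdot 454 \sqrt{454}\right) = \sqrt{323} + \left(6 + 908 \sqrt{454}\right) = 6 + \sqrt{323} + 908 \sqrt{454}$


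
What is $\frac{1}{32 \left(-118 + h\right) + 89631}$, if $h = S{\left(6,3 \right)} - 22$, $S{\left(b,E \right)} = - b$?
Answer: $\frac{1}{84959} \approx 1.177 \cdot 10^{-5}$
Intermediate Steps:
$h = -28$ ($h = \left(-1\right) 6 - 22 = -6 - 22 = -28$)
$\frac{1}{32 \left(-118 + h\right) + 89631} = \frac{1}{32 \left(-118 - 28\right) + 89631} = \frac{1}{32 \left(-146\right) + 89631} = \frac{1}{-4672 + 89631} = \frac{1}{84959}$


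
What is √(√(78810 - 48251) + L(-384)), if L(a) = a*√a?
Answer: √(√30559 - 3072*I*√6) ≈ 62.055 - 60.63*I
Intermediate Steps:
L(a) = a^(3/2)
√(√(78810 - 48251) + L(-384)) = √(√(78810 - 48251) + (-384)^(3/2)) = √(√30559 - 3072*I*√6)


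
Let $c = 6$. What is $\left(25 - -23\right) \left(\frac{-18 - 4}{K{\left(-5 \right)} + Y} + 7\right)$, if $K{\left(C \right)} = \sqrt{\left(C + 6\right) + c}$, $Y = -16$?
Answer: $\frac{33520}{83} + \frac{352 \sqrt{7}}{83} \approx 415.08$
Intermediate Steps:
$K{\left(C \right)} = \sqrt{12 + C}$ ($K{\left(C \right)} = \sqrt{\left(C + 6\right) + 6} = \sqrt{\left(6 + C\right) + 6} = \sqrt{12 + C}$)
$\left(25 - -23\right) \left(\frac{-18 - 4}{K{\left(-5 \right)} + Y} + 7\right) = \left(25 - -23\right) \left(\frac{-18 - 4}{\sqrt{12 - 5} - 16} + 7\right) = \left(25 + 23\right) \left(- \frac{22}{\sqrt{7} - 16} + 7\right) = 48 \left(- \frac{22}{-16 + \sqrt{7}} + 7\right) = 48 \left(7 - \frac{22}{-16 + \sqrt{7}}\right) = 336 - \frac{1056}{-16 + \sqrt{7}}$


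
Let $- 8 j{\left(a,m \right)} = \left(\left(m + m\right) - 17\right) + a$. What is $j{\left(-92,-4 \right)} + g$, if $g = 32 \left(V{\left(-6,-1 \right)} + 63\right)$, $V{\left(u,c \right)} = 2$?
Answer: $\frac{16757}{8} \approx 2094.6$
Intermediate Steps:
$g = 2080$ ($g = 32 \left(2 + 63\right) = 32 \cdot 65 = 2080$)
$j{\left(a,m \right)} = \frac{17}{8} - \frac{m}{4} - \frac{a}{8}$ ($j{\left(a,m \right)} = - \frac{\left(\left(m + m\right) - 17\right) + a}{8} = - \frac{\left(2 m - 17\right) + a}{8} = - \frac{\left(-17 + 2 m\right) + a}{8} = - \frac{-17 + a + 2 m}{8} = \frac{17}{8} - \frac{m}{4} - \frac{a}{8}$)
$j{\left(-92,-4 \right)} + g = \left(\frac{17}{8} - -1 - - \frac{23}{2}\right) + 2080 = \left(\frac{17}{8} + 1 + \frac{23}{2}\right) + 2080 = \frac{117}{8} + 2080 = \frac{16757}{8}$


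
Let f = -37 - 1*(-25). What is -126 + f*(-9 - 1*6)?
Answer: 54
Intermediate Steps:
f = -12 (f = -37 + 25 = -12)
-126 + f*(-9 - 1*6) = -126 - 12*(-9 - 1*6) = -126 - 12*(-9 - 6) = -126 - 12*(-15) = -126 + 180 = 54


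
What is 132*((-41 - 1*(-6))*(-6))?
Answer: 27720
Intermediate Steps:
132*((-41 - 1*(-6))*(-6)) = 132*((-41 + 6)*(-6)) = 132*(-35*(-6)) = 132*210 = 27720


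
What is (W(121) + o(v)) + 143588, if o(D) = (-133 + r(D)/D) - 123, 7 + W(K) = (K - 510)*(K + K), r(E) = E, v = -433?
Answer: 49188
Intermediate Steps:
W(K) = -7 + 2*K*(-510 + K) (W(K) = -7 + (K - 510)*(K + K) = -7 + (-510 + K)*(2*K) = -7 + 2*K*(-510 + K))
o(D) = -255 (o(D) = (-133 + D/D) - 123 = (-133 + 1) - 123 = -132 - 123 = -255)
(W(121) + o(v)) + 143588 = ((-7 - 1020*121 + 2*121²) - 255) + 143588 = ((-7 - 123420 + 2*14641) - 255) + 143588 = ((-7 - 123420 + 29282) - 255) + 143588 = (-94145 - 255) + 143588 = -94400 + 143588 = 49188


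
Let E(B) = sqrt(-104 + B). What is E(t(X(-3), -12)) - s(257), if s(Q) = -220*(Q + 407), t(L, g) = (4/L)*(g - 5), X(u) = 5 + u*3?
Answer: 146080 + I*sqrt(87) ≈ 1.4608e+5 + 9.3274*I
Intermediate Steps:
X(u) = 5 + 3*u
t(L, g) = 4*(-5 + g)/L (t(L, g) = (4/L)*(-5 + g) = 4*(-5 + g)/L)
s(Q) = -89540 - 220*Q (s(Q) = -220*(407 + Q) = -89540 - 220*Q)
E(t(X(-3), -12)) - s(257) = sqrt(-104 + 4*(-5 - 12)/(5 + 3*(-3))) - (-89540 - 220*257) = sqrt(-104 + 4*(-17)/(5 - 9)) - (-89540 - 56540) = sqrt(-104 + 4*(-17)/(-4)) - 1*(-146080) = sqrt(-104 + 4*(-1/4)*(-17)) + 146080 = sqrt(-104 + 17) + 146080 = sqrt(-87) + 146080 = I*sqrt(87) + 146080 = 146080 + I*sqrt(87)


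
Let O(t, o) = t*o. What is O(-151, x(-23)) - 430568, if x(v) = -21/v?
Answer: -9906235/23 ≈ -4.3071e+5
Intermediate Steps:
O(t, o) = o*t
O(-151, x(-23)) - 430568 = -21/(-23)*(-151) - 430568 = -21*(-1/23)*(-151) - 430568 = (21/23)*(-151) - 430568 = -3171/23 - 430568 = -9906235/23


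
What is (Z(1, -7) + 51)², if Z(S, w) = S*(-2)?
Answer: 2401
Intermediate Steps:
Z(S, w) = -2*S
(Z(1, -7) + 51)² = (-2*1 + 51)² = (-2 + 51)² = 49² = 2401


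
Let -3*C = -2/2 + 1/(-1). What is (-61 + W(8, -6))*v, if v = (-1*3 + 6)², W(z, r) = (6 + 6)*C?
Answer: -477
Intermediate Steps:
C = ⅔ (C = -(-2/2 + 1/(-1))/3 = -(-2*½ + 1*(-1))/3 = -(-1 - 1)/3 = -⅓*(-2) = ⅔ ≈ 0.66667)
W(z, r) = 8 (W(z, r) = (6 + 6)*(⅔) = 12*(⅔) = 8)
v = 9 (v = (-3 + 6)² = 3² = 9)
(-61 + W(8, -6))*v = (-61 + 8)*9 = -53*9 = -477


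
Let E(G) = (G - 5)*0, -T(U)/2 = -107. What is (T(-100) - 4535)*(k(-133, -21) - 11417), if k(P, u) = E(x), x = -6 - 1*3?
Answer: 49332857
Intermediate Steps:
x = -9 (x = -6 - 3 = -9)
T(U) = 214 (T(U) = -2*(-107) = 214)
E(G) = 0 (E(G) = (-5 + G)*0 = 0)
k(P, u) = 0
(T(-100) - 4535)*(k(-133, -21) - 11417) = (214 - 4535)*(0 - 11417) = -4321*(-11417) = 49332857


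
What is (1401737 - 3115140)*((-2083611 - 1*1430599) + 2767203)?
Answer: 1279924034821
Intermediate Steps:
(1401737 - 3115140)*((-2083611 - 1*1430599) + 2767203) = -1713403*((-2083611 - 1430599) + 2767203) = -1713403*(-3514210 + 2767203) = -1713403*(-747007) = 1279924034821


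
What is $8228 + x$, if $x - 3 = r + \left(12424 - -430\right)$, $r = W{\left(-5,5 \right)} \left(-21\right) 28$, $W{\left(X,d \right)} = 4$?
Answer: $18733$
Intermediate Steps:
$r = -2352$ ($r = 4 \left(-21\right) 28 = \left(-84\right) 28 = -2352$)
$x = 10505$ ($x = 3 + \left(-2352 + \left(12424 - -430\right)\right) = 3 + \left(-2352 + \left(12424 + 430\right)\right) = 3 + \left(-2352 + 12854\right) = 3 + 10502 = 10505$)
$8228 + x = 8228 + 10505 = 18733$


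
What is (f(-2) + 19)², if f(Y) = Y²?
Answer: 529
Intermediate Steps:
(f(-2) + 19)² = ((-2)² + 19)² = (4 + 19)² = 23² = 529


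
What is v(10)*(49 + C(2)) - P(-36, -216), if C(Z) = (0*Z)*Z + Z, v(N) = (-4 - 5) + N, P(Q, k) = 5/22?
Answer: 1117/22 ≈ 50.773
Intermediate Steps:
P(Q, k) = 5/22 (P(Q, k) = 5*(1/22) = 5/22)
v(N) = -9 + N
C(Z) = Z (C(Z) = 0*Z + Z = 0 + Z = Z)
v(10)*(49 + C(2)) - P(-36, -216) = (-9 + 10)*(49 + 2) - 1*5/22 = 1*51 - 5/22 = 51 - 5/22 = 1117/22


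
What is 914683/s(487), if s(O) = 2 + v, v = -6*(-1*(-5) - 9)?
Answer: 914683/26 ≈ 35180.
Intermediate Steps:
v = 24 (v = -6*(5 - 9) = -6*(-4) = 24)
s(O) = 26 (s(O) = 2 + 24 = 26)
914683/s(487) = 914683/26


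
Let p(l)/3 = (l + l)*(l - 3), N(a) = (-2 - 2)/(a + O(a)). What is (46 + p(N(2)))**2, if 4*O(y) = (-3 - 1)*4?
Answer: 1156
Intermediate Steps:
O(y) = -4 (O(y) = ((-3 - 1)*4)/4 = (-4*4)/4 = (1/4)*(-16) = -4)
N(a) = -4/(-4 + a) (N(a) = (-2 - 2)/(a - 4) = -4/(-4 + a))
p(l) = 6*l*(-3 + l) (p(l) = 3*((l + l)*(l - 3)) = 3*((2*l)*(-3 + l)) = 3*(2*l*(-3 + l)) = 6*l*(-3 + l))
(46 + p(N(2)))**2 = (46 + 6*(-4/(-4 + 2))*(-3 - 4/(-4 + 2)))**2 = (46 + 6*(-4/(-2))*(-3 - 4/(-2)))**2 = (46 + 6*(-4*(-1/2))*(-3 - 4*(-1/2)))**2 = (46 + 6*2*(-3 + 2))**2 = (46 + 6*2*(-1))**2 = (46 - 12)**2 = 34**2 = 1156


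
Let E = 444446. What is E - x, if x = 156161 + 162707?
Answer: 125578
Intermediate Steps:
x = 318868
E - x = 444446 - 1*318868 = 444446 - 318868 = 125578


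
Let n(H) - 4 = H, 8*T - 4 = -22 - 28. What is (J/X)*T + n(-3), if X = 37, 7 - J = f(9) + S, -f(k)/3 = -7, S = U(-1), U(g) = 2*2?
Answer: 281/74 ≈ 3.7973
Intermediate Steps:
U(g) = 4
S = 4
f(k) = 21 (f(k) = -3*(-7) = 21)
T = -23/4 (T = ½ + (-22 - 28)/8 = ½ + (⅛)*(-50) = ½ - 25/4 = -23/4 ≈ -5.7500)
n(H) = 4 + H
J = -18 (J = 7 - (21 + 4) = 7 - 1*25 = 7 - 25 = -18)
(J/X)*T + n(-3) = -18/37*(-23/4) + (4 - 3) = -18*1/37*(-23/4) + 1 = -18/37*(-23/4) + 1 = 207/74 + 1 = 281/74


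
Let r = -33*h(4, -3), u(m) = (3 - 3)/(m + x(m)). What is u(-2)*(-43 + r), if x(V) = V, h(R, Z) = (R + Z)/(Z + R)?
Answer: 0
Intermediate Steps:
h(R, Z) = 1 (h(R, Z) = (R + Z)/(R + Z) = 1)
u(m) = 0 (u(m) = (3 - 3)/(m + m) = 0/((2*m)) = 0*(1/(2*m)) = 0)
r = -33 (r = -33*1 = -33)
u(-2)*(-43 + r) = 0*(-43 - 33) = 0*(-76) = 0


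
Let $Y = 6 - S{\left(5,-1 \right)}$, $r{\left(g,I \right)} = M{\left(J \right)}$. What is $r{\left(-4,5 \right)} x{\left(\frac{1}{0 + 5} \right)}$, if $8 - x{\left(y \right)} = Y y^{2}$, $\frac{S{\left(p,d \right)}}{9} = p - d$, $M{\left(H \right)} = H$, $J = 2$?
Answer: $\frac{496}{25} \approx 19.84$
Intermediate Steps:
$S{\left(p,d \right)} = - 9 d + 9 p$ ($S{\left(p,d \right)} = 9 \left(p - d\right) = - 9 d + 9 p$)
$r{\left(g,I \right)} = 2$
$Y = -48$ ($Y = 6 - \left(\left(-9\right) \left(-1\right) + 9 \cdot 5\right) = 6 - \left(9 + 45\right) = 6 - 54 = -48$)
$x{\left(y \right)} = 8 + 48 y^{2}$ ($x{\left(y \right)} = 8 - - 48 y^{2} = 8 + 48 y^{2}$)
$r{\left(-4,5 \right)} x{\left(\frac{1}{0 + 5} \right)} = 2 \left(8 + 48 \left(\frac{1}{0 + 5}\right)^{2}\right) = 2 \left(8 + 48 \left(\frac{1}{5}\right)^{2}\right) = 2 \left(8 + \frac{48}{25}\right) = 2 \cdot \frac{248}{25} = \frac{496}{25}$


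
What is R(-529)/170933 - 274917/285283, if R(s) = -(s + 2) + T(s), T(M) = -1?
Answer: -46842328703/48764279039 ≈ -0.96059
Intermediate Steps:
R(s) = -3 - s (R(s) = -(s + 2) - 1 = -(2 + s) - 1 = (-2 - s) - 1 = -3 - s)
R(-529)/170933 - 274917/285283 = (-3 - 1*(-529))/170933 - 274917/285283 = (-3 + 529)*(1/170933) - 274917*1/285283 = 526*(1/170933) - 274917/285283 = 526/170933 - 274917/285283 = -46842328703/48764279039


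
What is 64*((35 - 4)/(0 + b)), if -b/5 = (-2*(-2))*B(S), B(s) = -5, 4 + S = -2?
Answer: 496/25 ≈ 19.840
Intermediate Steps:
S = -6 (S = -4 - 2 = -6)
b = 100 (b = -5*(-2*(-2))*(-5) = -20*(-5) = -5*(-20) = 100)
64*((35 - 4)/(0 + b)) = 64*((35 - 4)/(0 + 100)) = 64*(31/100) = 496/25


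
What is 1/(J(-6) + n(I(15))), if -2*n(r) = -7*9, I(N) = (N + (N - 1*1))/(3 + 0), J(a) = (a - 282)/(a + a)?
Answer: 2/111 ≈ 0.018018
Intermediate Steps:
J(a) = (-282 + a)/(2*a) (J(a) = (-282 + a)/((2*a)) = (-282 + a)*(1/(2*a)) = (-282 + a)/(2*a))
I(N) = -⅓ + 2*N/3 (I(N) = (N + (N - 1))/3 = (N + (-1 + N))*(⅓) = (-1 + 2*N)*(⅓) = -⅓ + 2*N/3)
n(r) = 63/2 (n(r) = -(-7)*9/2 = -½*(-63) = 63/2)
1/(J(-6) + n(I(15))) = 1/((½)*(-282 - 6)/(-6) + 63/2) = 1/((½)*(-⅙)*(-288) + 63/2) = 1/(24 + 63/2) = 1/(111/2) = 2/111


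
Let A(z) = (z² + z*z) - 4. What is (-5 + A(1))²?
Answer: 49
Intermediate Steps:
A(z) = -4 + 2*z² (A(z) = (z² + z²) - 4 = 2*z² - 4 = -4 + 2*z²)
(-5 + A(1))² = (-5 + (-4 + 2*1²))² = (-5 + (-4 + 2*1))² = (-5 + (-4 + 2))² = (-5 - 2)² = (-7)² = 49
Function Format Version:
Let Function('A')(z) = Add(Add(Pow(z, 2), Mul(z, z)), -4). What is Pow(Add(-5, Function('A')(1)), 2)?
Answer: 49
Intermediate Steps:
Function('A')(z) = Add(-4, Mul(2, Pow(z, 2))) (Function('A')(z) = Add(Add(Pow(z, 2), Pow(z, 2)), -4) = Add(Mul(2, Pow(z, 2)), -4) = Add(-4, Mul(2, Pow(z, 2))))
Pow(Add(-5, Function('A')(1)), 2) = Pow(Add(-5, Add(-4, Mul(2, Pow(1, 2)))), 2) = Pow(Add(-5, Add(-4, Mul(2, 1))), 2) = Pow(Add(-5, Add(-4, 2)), 2) = Pow(Add(-5, -2), 2) = Pow(-7, 2) = 49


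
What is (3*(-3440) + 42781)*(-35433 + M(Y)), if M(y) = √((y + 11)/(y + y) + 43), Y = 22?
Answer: -1150190613 + 162305*√7/2 ≈ -1.1500e+9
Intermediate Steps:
M(y) = √(43 + (11 + y)/(2*y)) (M(y) = √((11 + y)/((2*y)) + 43) = √((11 + y)*(1/(2*y)) + 43) = √((11 + y)/(2*y) + 43) = √(43 + (11 + y)/(2*y)))
(3*(-3440) + 42781)*(-35433 + M(Y)) = (3*(-3440) + 42781)*(-35433 + √(174 + 22/22)/2) = (-10320 + 42781)*(-35433 + √(174 + 22*(1/22))/2) = 32461*(-35433 + √(174 + 1)/2) = 32461*(-35433 + √175/2) = 32461*(-35433 + (5*√7)/2) = 32461*(-35433 + 5*√7/2) = -1150190613 + 162305*√7/2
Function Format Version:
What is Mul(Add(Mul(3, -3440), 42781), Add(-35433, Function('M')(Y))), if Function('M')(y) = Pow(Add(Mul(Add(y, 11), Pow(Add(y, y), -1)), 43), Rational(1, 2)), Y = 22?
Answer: Add(-1150190613, Mul(Rational(162305, 2), Pow(7, Rational(1, 2)))) ≈ -1.1500e+9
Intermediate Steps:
Function('M')(y) = Pow(Add(43, Mul(Rational(1, 2), Pow(y, -1), Add(11, y))), Rational(1, 2)) (Function('M')(y) = Pow(Add(Mul(Add(11, y), Pow(Mul(2, y), -1)), 43), Rational(1, 2)) = Pow(Add(Mul(Add(11, y), Mul(Rational(1, 2), Pow(y, -1))), 43), Rational(1, 2)) = Pow(Add(Mul(Rational(1, 2), Pow(y, -1), Add(11, y)), 43), Rational(1, 2)) = Pow(Add(43, Mul(Rational(1, 2), Pow(y, -1), Add(11, y))), Rational(1, 2)))
Mul(Add(Mul(3, -3440), 42781), Add(-35433, Function('M')(Y))) = Mul(Add(Mul(3, -3440), 42781), Add(-35433, Mul(Rational(1, 2), Pow(Add(174, Mul(22, Pow(22, -1))), Rational(1, 2))))) = Mul(Add(-10320, 42781), Add(-35433, Mul(Rational(1, 2), Pow(Add(174, Mul(22, Rational(1, 22))), Rational(1, 2))))) = Mul(32461, Add(-35433, Mul(Rational(1, 2), Pow(Add(174, 1), Rational(1, 2))))) = Mul(32461, Add(-35433, Mul(Rational(1, 2), Pow(175, Rational(1, 2))))) = Mul(32461, Add(-35433, Mul(Rational(1, 2), Mul(5, Pow(7, Rational(1, 2)))))) = Mul(32461, Add(-35433, Mul(Rational(5, 2), Pow(7, Rational(1, 2))))) = Add(-1150190613, Mul(Rational(162305, 2), Pow(7, Rational(1, 2))))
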